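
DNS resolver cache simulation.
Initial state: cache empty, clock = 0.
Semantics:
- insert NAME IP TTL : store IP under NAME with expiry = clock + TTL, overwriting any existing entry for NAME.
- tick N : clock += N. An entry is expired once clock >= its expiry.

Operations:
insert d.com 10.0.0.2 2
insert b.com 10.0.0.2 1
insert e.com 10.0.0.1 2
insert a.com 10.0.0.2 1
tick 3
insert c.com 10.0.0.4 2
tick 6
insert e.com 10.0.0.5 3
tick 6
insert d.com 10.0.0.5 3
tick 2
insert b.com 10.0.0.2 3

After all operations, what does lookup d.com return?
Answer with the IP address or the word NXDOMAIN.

Answer: 10.0.0.5

Derivation:
Op 1: insert d.com -> 10.0.0.2 (expiry=0+2=2). clock=0
Op 2: insert b.com -> 10.0.0.2 (expiry=0+1=1). clock=0
Op 3: insert e.com -> 10.0.0.1 (expiry=0+2=2). clock=0
Op 4: insert a.com -> 10.0.0.2 (expiry=0+1=1). clock=0
Op 5: tick 3 -> clock=3. purged={a.com,b.com,d.com,e.com}
Op 6: insert c.com -> 10.0.0.4 (expiry=3+2=5). clock=3
Op 7: tick 6 -> clock=9. purged={c.com}
Op 8: insert e.com -> 10.0.0.5 (expiry=9+3=12). clock=9
Op 9: tick 6 -> clock=15. purged={e.com}
Op 10: insert d.com -> 10.0.0.5 (expiry=15+3=18). clock=15
Op 11: tick 2 -> clock=17.
Op 12: insert b.com -> 10.0.0.2 (expiry=17+3=20). clock=17
lookup d.com: present, ip=10.0.0.5 expiry=18 > clock=17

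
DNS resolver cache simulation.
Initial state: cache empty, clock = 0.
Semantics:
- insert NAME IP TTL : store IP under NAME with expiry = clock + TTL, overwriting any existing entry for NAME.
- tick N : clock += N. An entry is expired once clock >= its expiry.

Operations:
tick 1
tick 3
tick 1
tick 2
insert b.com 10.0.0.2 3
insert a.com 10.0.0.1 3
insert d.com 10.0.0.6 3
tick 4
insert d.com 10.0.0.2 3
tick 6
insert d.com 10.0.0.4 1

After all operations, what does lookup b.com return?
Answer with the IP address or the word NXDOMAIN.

Op 1: tick 1 -> clock=1.
Op 2: tick 3 -> clock=4.
Op 3: tick 1 -> clock=5.
Op 4: tick 2 -> clock=7.
Op 5: insert b.com -> 10.0.0.2 (expiry=7+3=10). clock=7
Op 6: insert a.com -> 10.0.0.1 (expiry=7+3=10). clock=7
Op 7: insert d.com -> 10.0.0.6 (expiry=7+3=10). clock=7
Op 8: tick 4 -> clock=11. purged={a.com,b.com,d.com}
Op 9: insert d.com -> 10.0.0.2 (expiry=11+3=14). clock=11
Op 10: tick 6 -> clock=17. purged={d.com}
Op 11: insert d.com -> 10.0.0.4 (expiry=17+1=18). clock=17
lookup b.com: not in cache (expired or never inserted)

Answer: NXDOMAIN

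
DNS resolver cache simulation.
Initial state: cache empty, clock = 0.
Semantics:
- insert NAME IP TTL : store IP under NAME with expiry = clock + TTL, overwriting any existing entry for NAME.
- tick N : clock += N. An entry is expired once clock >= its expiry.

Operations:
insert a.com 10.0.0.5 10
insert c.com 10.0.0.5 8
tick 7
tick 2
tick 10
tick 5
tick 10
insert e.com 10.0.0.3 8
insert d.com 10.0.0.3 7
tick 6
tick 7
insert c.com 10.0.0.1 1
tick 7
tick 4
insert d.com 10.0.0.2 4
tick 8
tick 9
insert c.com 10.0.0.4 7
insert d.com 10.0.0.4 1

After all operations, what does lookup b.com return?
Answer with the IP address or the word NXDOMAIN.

Answer: NXDOMAIN

Derivation:
Op 1: insert a.com -> 10.0.0.5 (expiry=0+10=10). clock=0
Op 2: insert c.com -> 10.0.0.5 (expiry=0+8=8). clock=0
Op 3: tick 7 -> clock=7.
Op 4: tick 2 -> clock=9. purged={c.com}
Op 5: tick 10 -> clock=19. purged={a.com}
Op 6: tick 5 -> clock=24.
Op 7: tick 10 -> clock=34.
Op 8: insert e.com -> 10.0.0.3 (expiry=34+8=42). clock=34
Op 9: insert d.com -> 10.0.0.3 (expiry=34+7=41). clock=34
Op 10: tick 6 -> clock=40.
Op 11: tick 7 -> clock=47. purged={d.com,e.com}
Op 12: insert c.com -> 10.0.0.1 (expiry=47+1=48). clock=47
Op 13: tick 7 -> clock=54. purged={c.com}
Op 14: tick 4 -> clock=58.
Op 15: insert d.com -> 10.0.0.2 (expiry=58+4=62). clock=58
Op 16: tick 8 -> clock=66. purged={d.com}
Op 17: tick 9 -> clock=75.
Op 18: insert c.com -> 10.0.0.4 (expiry=75+7=82). clock=75
Op 19: insert d.com -> 10.0.0.4 (expiry=75+1=76). clock=75
lookup b.com: not in cache (expired or never inserted)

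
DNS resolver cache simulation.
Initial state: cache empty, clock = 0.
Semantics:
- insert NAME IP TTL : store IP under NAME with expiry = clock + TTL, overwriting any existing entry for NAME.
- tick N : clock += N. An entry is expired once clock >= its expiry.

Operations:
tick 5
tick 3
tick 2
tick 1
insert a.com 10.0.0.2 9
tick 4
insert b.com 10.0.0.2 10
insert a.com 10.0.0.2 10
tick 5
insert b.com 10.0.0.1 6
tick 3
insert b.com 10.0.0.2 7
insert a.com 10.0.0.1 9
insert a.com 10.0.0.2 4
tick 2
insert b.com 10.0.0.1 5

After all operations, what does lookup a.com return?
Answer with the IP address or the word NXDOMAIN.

Op 1: tick 5 -> clock=5.
Op 2: tick 3 -> clock=8.
Op 3: tick 2 -> clock=10.
Op 4: tick 1 -> clock=11.
Op 5: insert a.com -> 10.0.0.2 (expiry=11+9=20). clock=11
Op 6: tick 4 -> clock=15.
Op 7: insert b.com -> 10.0.0.2 (expiry=15+10=25). clock=15
Op 8: insert a.com -> 10.0.0.2 (expiry=15+10=25). clock=15
Op 9: tick 5 -> clock=20.
Op 10: insert b.com -> 10.0.0.1 (expiry=20+6=26). clock=20
Op 11: tick 3 -> clock=23.
Op 12: insert b.com -> 10.0.0.2 (expiry=23+7=30). clock=23
Op 13: insert a.com -> 10.0.0.1 (expiry=23+9=32). clock=23
Op 14: insert a.com -> 10.0.0.2 (expiry=23+4=27). clock=23
Op 15: tick 2 -> clock=25.
Op 16: insert b.com -> 10.0.0.1 (expiry=25+5=30). clock=25
lookup a.com: present, ip=10.0.0.2 expiry=27 > clock=25

Answer: 10.0.0.2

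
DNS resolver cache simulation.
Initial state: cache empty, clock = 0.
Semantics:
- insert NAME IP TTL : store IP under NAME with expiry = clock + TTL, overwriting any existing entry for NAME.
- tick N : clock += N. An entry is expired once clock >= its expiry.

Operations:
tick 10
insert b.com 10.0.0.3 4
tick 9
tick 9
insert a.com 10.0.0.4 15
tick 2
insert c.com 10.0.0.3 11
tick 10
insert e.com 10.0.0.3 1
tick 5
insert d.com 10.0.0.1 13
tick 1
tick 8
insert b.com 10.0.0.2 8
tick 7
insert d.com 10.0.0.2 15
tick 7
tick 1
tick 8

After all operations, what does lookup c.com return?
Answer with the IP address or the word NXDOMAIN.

Op 1: tick 10 -> clock=10.
Op 2: insert b.com -> 10.0.0.3 (expiry=10+4=14). clock=10
Op 3: tick 9 -> clock=19. purged={b.com}
Op 4: tick 9 -> clock=28.
Op 5: insert a.com -> 10.0.0.4 (expiry=28+15=43). clock=28
Op 6: tick 2 -> clock=30.
Op 7: insert c.com -> 10.0.0.3 (expiry=30+11=41). clock=30
Op 8: tick 10 -> clock=40.
Op 9: insert e.com -> 10.0.0.3 (expiry=40+1=41). clock=40
Op 10: tick 5 -> clock=45. purged={a.com,c.com,e.com}
Op 11: insert d.com -> 10.0.0.1 (expiry=45+13=58). clock=45
Op 12: tick 1 -> clock=46.
Op 13: tick 8 -> clock=54.
Op 14: insert b.com -> 10.0.0.2 (expiry=54+8=62). clock=54
Op 15: tick 7 -> clock=61. purged={d.com}
Op 16: insert d.com -> 10.0.0.2 (expiry=61+15=76). clock=61
Op 17: tick 7 -> clock=68. purged={b.com}
Op 18: tick 1 -> clock=69.
Op 19: tick 8 -> clock=77. purged={d.com}
lookup c.com: not in cache (expired or never inserted)

Answer: NXDOMAIN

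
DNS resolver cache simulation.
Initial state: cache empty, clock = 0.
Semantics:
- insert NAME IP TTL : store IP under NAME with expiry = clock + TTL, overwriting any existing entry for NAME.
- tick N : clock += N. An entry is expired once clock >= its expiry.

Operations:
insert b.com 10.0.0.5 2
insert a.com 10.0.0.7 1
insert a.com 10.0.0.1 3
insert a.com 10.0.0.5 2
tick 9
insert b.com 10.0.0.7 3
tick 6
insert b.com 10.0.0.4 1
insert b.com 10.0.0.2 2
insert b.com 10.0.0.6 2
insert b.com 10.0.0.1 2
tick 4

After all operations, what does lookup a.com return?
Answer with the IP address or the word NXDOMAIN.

Answer: NXDOMAIN

Derivation:
Op 1: insert b.com -> 10.0.0.5 (expiry=0+2=2). clock=0
Op 2: insert a.com -> 10.0.0.7 (expiry=0+1=1). clock=0
Op 3: insert a.com -> 10.0.0.1 (expiry=0+3=3). clock=0
Op 4: insert a.com -> 10.0.0.5 (expiry=0+2=2). clock=0
Op 5: tick 9 -> clock=9. purged={a.com,b.com}
Op 6: insert b.com -> 10.0.0.7 (expiry=9+3=12). clock=9
Op 7: tick 6 -> clock=15. purged={b.com}
Op 8: insert b.com -> 10.0.0.4 (expiry=15+1=16). clock=15
Op 9: insert b.com -> 10.0.0.2 (expiry=15+2=17). clock=15
Op 10: insert b.com -> 10.0.0.6 (expiry=15+2=17). clock=15
Op 11: insert b.com -> 10.0.0.1 (expiry=15+2=17). clock=15
Op 12: tick 4 -> clock=19. purged={b.com}
lookup a.com: not in cache (expired or never inserted)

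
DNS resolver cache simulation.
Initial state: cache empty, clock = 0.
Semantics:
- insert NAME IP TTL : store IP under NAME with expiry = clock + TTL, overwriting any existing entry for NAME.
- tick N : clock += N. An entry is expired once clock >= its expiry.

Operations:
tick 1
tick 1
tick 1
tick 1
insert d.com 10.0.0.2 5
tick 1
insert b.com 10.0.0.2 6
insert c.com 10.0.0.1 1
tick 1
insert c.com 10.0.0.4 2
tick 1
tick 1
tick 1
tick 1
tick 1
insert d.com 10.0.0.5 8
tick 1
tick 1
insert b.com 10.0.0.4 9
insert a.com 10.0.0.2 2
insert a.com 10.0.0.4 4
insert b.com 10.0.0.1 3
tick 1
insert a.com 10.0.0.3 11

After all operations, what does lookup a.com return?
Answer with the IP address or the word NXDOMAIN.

Answer: 10.0.0.3

Derivation:
Op 1: tick 1 -> clock=1.
Op 2: tick 1 -> clock=2.
Op 3: tick 1 -> clock=3.
Op 4: tick 1 -> clock=4.
Op 5: insert d.com -> 10.0.0.2 (expiry=4+5=9). clock=4
Op 6: tick 1 -> clock=5.
Op 7: insert b.com -> 10.0.0.2 (expiry=5+6=11). clock=5
Op 8: insert c.com -> 10.0.0.1 (expiry=5+1=6). clock=5
Op 9: tick 1 -> clock=6. purged={c.com}
Op 10: insert c.com -> 10.0.0.4 (expiry=6+2=8). clock=6
Op 11: tick 1 -> clock=7.
Op 12: tick 1 -> clock=8. purged={c.com}
Op 13: tick 1 -> clock=9. purged={d.com}
Op 14: tick 1 -> clock=10.
Op 15: tick 1 -> clock=11. purged={b.com}
Op 16: insert d.com -> 10.0.0.5 (expiry=11+8=19). clock=11
Op 17: tick 1 -> clock=12.
Op 18: tick 1 -> clock=13.
Op 19: insert b.com -> 10.0.0.4 (expiry=13+9=22). clock=13
Op 20: insert a.com -> 10.0.0.2 (expiry=13+2=15). clock=13
Op 21: insert a.com -> 10.0.0.4 (expiry=13+4=17). clock=13
Op 22: insert b.com -> 10.0.0.1 (expiry=13+3=16). clock=13
Op 23: tick 1 -> clock=14.
Op 24: insert a.com -> 10.0.0.3 (expiry=14+11=25). clock=14
lookup a.com: present, ip=10.0.0.3 expiry=25 > clock=14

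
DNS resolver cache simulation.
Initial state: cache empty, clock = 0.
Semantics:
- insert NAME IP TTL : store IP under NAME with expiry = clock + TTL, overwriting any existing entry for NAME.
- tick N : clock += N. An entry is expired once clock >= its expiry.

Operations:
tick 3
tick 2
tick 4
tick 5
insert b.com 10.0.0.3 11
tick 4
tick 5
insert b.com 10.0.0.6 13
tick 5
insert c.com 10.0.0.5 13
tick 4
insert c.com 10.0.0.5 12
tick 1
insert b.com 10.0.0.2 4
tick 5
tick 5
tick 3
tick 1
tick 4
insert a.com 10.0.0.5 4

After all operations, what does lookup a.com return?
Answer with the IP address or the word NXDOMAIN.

Op 1: tick 3 -> clock=3.
Op 2: tick 2 -> clock=5.
Op 3: tick 4 -> clock=9.
Op 4: tick 5 -> clock=14.
Op 5: insert b.com -> 10.0.0.3 (expiry=14+11=25). clock=14
Op 6: tick 4 -> clock=18.
Op 7: tick 5 -> clock=23.
Op 8: insert b.com -> 10.0.0.6 (expiry=23+13=36). clock=23
Op 9: tick 5 -> clock=28.
Op 10: insert c.com -> 10.0.0.5 (expiry=28+13=41). clock=28
Op 11: tick 4 -> clock=32.
Op 12: insert c.com -> 10.0.0.5 (expiry=32+12=44). clock=32
Op 13: tick 1 -> clock=33.
Op 14: insert b.com -> 10.0.0.2 (expiry=33+4=37). clock=33
Op 15: tick 5 -> clock=38. purged={b.com}
Op 16: tick 5 -> clock=43.
Op 17: tick 3 -> clock=46. purged={c.com}
Op 18: tick 1 -> clock=47.
Op 19: tick 4 -> clock=51.
Op 20: insert a.com -> 10.0.0.5 (expiry=51+4=55). clock=51
lookup a.com: present, ip=10.0.0.5 expiry=55 > clock=51

Answer: 10.0.0.5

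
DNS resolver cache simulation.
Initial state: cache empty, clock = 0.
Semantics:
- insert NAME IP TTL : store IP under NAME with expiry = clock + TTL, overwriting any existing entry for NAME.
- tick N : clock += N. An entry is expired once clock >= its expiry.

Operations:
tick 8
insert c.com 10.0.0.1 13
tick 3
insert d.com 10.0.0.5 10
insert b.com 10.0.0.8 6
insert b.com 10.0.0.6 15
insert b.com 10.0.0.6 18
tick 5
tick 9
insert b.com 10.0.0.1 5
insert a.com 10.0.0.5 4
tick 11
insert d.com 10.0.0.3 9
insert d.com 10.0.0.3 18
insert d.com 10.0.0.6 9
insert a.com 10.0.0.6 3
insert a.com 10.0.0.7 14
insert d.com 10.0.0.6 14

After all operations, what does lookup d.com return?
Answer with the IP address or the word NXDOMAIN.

Op 1: tick 8 -> clock=8.
Op 2: insert c.com -> 10.0.0.1 (expiry=8+13=21). clock=8
Op 3: tick 3 -> clock=11.
Op 4: insert d.com -> 10.0.0.5 (expiry=11+10=21). clock=11
Op 5: insert b.com -> 10.0.0.8 (expiry=11+6=17). clock=11
Op 6: insert b.com -> 10.0.0.6 (expiry=11+15=26). clock=11
Op 7: insert b.com -> 10.0.0.6 (expiry=11+18=29). clock=11
Op 8: tick 5 -> clock=16.
Op 9: tick 9 -> clock=25. purged={c.com,d.com}
Op 10: insert b.com -> 10.0.0.1 (expiry=25+5=30). clock=25
Op 11: insert a.com -> 10.0.0.5 (expiry=25+4=29). clock=25
Op 12: tick 11 -> clock=36. purged={a.com,b.com}
Op 13: insert d.com -> 10.0.0.3 (expiry=36+9=45). clock=36
Op 14: insert d.com -> 10.0.0.3 (expiry=36+18=54). clock=36
Op 15: insert d.com -> 10.0.0.6 (expiry=36+9=45). clock=36
Op 16: insert a.com -> 10.0.0.6 (expiry=36+3=39). clock=36
Op 17: insert a.com -> 10.0.0.7 (expiry=36+14=50). clock=36
Op 18: insert d.com -> 10.0.0.6 (expiry=36+14=50). clock=36
lookup d.com: present, ip=10.0.0.6 expiry=50 > clock=36

Answer: 10.0.0.6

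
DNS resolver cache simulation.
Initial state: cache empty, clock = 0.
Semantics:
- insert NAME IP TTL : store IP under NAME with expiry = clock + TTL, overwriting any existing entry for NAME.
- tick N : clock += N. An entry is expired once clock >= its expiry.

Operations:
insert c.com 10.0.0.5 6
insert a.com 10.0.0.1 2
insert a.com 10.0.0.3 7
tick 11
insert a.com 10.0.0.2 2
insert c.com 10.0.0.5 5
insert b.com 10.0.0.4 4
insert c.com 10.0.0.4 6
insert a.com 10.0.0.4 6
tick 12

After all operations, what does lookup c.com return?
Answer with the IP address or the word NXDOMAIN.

Answer: NXDOMAIN

Derivation:
Op 1: insert c.com -> 10.0.0.5 (expiry=0+6=6). clock=0
Op 2: insert a.com -> 10.0.0.1 (expiry=0+2=2). clock=0
Op 3: insert a.com -> 10.0.0.3 (expiry=0+7=7). clock=0
Op 4: tick 11 -> clock=11. purged={a.com,c.com}
Op 5: insert a.com -> 10.0.0.2 (expiry=11+2=13). clock=11
Op 6: insert c.com -> 10.0.0.5 (expiry=11+5=16). clock=11
Op 7: insert b.com -> 10.0.0.4 (expiry=11+4=15). clock=11
Op 8: insert c.com -> 10.0.0.4 (expiry=11+6=17). clock=11
Op 9: insert a.com -> 10.0.0.4 (expiry=11+6=17). clock=11
Op 10: tick 12 -> clock=23. purged={a.com,b.com,c.com}
lookup c.com: not in cache (expired or never inserted)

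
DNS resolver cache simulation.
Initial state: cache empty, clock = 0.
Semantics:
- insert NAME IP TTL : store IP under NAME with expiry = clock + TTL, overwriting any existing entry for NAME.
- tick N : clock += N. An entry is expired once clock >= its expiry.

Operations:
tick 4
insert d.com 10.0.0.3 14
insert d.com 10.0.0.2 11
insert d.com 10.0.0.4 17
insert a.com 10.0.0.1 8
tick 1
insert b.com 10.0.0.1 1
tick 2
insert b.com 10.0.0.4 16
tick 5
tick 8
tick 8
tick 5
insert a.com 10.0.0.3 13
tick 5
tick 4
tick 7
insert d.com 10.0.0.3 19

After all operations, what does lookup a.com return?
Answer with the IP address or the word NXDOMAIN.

Answer: NXDOMAIN

Derivation:
Op 1: tick 4 -> clock=4.
Op 2: insert d.com -> 10.0.0.3 (expiry=4+14=18). clock=4
Op 3: insert d.com -> 10.0.0.2 (expiry=4+11=15). clock=4
Op 4: insert d.com -> 10.0.0.4 (expiry=4+17=21). clock=4
Op 5: insert a.com -> 10.0.0.1 (expiry=4+8=12). clock=4
Op 6: tick 1 -> clock=5.
Op 7: insert b.com -> 10.0.0.1 (expiry=5+1=6). clock=5
Op 8: tick 2 -> clock=7. purged={b.com}
Op 9: insert b.com -> 10.0.0.4 (expiry=7+16=23). clock=7
Op 10: tick 5 -> clock=12. purged={a.com}
Op 11: tick 8 -> clock=20.
Op 12: tick 8 -> clock=28. purged={b.com,d.com}
Op 13: tick 5 -> clock=33.
Op 14: insert a.com -> 10.0.0.3 (expiry=33+13=46). clock=33
Op 15: tick 5 -> clock=38.
Op 16: tick 4 -> clock=42.
Op 17: tick 7 -> clock=49. purged={a.com}
Op 18: insert d.com -> 10.0.0.3 (expiry=49+19=68). clock=49
lookup a.com: not in cache (expired or never inserted)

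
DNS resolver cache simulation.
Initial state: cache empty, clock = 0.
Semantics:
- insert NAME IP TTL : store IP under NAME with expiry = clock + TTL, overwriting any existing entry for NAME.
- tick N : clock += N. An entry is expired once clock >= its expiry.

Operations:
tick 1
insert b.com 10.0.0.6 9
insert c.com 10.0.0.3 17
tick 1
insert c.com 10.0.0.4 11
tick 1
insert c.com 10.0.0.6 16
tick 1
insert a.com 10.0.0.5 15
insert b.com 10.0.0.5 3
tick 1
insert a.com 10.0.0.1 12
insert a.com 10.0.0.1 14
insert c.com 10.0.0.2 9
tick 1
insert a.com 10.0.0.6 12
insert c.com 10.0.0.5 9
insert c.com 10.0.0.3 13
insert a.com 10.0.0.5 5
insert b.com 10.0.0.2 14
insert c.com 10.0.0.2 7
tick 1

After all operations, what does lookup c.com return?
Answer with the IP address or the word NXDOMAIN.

Answer: 10.0.0.2

Derivation:
Op 1: tick 1 -> clock=1.
Op 2: insert b.com -> 10.0.0.6 (expiry=1+9=10). clock=1
Op 3: insert c.com -> 10.0.0.3 (expiry=1+17=18). clock=1
Op 4: tick 1 -> clock=2.
Op 5: insert c.com -> 10.0.0.4 (expiry=2+11=13). clock=2
Op 6: tick 1 -> clock=3.
Op 7: insert c.com -> 10.0.0.6 (expiry=3+16=19). clock=3
Op 8: tick 1 -> clock=4.
Op 9: insert a.com -> 10.0.0.5 (expiry=4+15=19). clock=4
Op 10: insert b.com -> 10.0.0.5 (expiry=4+3=7). clock=4
Op 11: tick 1 -> clock=5.
Op 12: insert a.com -> 10.0.0.1 (expiry=5+12=17). clock=5
Op 13: insert a.com -> 10.0.0.1 (expiry=5+14=19). clock=5
Op 14: insert c.com -> 10.0.0.2 (expiry=5+9=14). clock=5
Op 15: tick 1 -> clock=6.
Op 16: insert a.com -> 10.0.0.6 (expiry=6+12=18). clock=6
Op 17: insert c.com -> 10.0.0.5 (expiry=6+9=15). clock=6
Op 18: insert c.com -> 10.0.0.3 (expiry=6+13=19). clock=6
Op 19: insert a.com -> 10.0.0.5 (expiry=6+5=11). clock=6
Op 20: insert b.com -> 10.0.0.2 (expiry=6+14=20). clock=6
Op 21: insert c.com -> 10.0.0.2 (expiry=6+7=13). clock=6
Op 22: tick 1 -> clock=7.
lookup c.com: present, ip=10.0.0.2 expiry=13 > clock=7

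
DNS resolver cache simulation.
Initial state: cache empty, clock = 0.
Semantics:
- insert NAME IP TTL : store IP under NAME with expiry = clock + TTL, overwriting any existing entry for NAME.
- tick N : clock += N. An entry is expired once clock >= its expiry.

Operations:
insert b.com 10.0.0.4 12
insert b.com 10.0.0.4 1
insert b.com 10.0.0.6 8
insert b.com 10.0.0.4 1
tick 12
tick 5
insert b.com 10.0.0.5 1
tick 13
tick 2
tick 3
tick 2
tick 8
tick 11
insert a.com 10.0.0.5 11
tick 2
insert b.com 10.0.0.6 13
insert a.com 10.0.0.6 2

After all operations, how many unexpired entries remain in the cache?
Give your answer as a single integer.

Op 1: insert b.com -> 10.0.0.4 (expiry=0+12=12). clock=0
Op 2: insert b.com -> 10.0.0.4 (expiry=0+1=1). clock=0
Op 3: insert b.com -> 10.0.0.6 (expiry=0+8=8). clock=0
Op 4: insert b.com -> 10.0.0.4 (expiry=0+1=1). clock=0
Op 5: tick 12 -> clock=12. purged={b.com}
Op 6: tick 5 -> clock=17.
Op 7: insert b.com -> 10.0.0.5 (expiry=17+1=18). clock=17
Op 8: tick 13 -> clock=30. purged={b.com}
Op 9: tick 2 -> clock=32.
Op 10: tick 3 -> clock=35.
Op 11: tick 2 -> clock=37.
Op 12: tick 8 -> clock=45.
Op 13: tick 11 -> clock=56.
Op 14: insert a.com -> 10.0.0.5 (expiry=56+11=67). clock=56
Op 15: tick 2 -> clock=58.
Op 16: insert b.com -> 10.0.0.6 (expiry=58+13=71). clock=58
Op 17: insert a.com -> 10.0.0.6 (expiry=58+2=60). clock=58
Final cache (unexpired): {a.com,b.com} -> size=2

Answer: 2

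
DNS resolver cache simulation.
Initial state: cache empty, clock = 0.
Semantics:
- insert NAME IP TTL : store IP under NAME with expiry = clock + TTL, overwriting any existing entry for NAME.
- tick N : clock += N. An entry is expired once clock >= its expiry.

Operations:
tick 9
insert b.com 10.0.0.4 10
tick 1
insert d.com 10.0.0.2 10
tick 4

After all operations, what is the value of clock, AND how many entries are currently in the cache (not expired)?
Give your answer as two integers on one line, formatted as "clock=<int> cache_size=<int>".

Answer: clock=14 cache_size=2

Derivation:
Op 1: tick 9 -> clock=9.
Op 2: insert b.com -> 10.0.0.4 (expiry=9+10=19). clock=9
Op 3: tick 1 -> clock=10.
Op 4: insert d.com -> 10.0.0.2 (expiry=10+10=20). clock=10
Op 5: tick 4 -> clock=14.
Final clock = 14
Final cache (unexpired): {b.com,d.com} -> size=2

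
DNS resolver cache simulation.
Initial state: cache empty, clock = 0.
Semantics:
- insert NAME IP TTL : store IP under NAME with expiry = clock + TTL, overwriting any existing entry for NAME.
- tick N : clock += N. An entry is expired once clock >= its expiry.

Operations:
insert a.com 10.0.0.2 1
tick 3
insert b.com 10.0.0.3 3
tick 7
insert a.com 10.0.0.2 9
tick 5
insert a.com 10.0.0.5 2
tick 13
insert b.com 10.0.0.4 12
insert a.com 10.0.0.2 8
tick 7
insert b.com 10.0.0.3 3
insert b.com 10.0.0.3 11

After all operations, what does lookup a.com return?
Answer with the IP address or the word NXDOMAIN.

Op 1: insert a.com -> 10.0.0.2 (expiry=0+1=1). clock=0
Op 2: tick 3 -> clock=3. purged={a.com}
Op 3: insert b.com -> 10.0.0.3 (expiry=3+3=6). clock=3
Op 4: tick 7 -> clock=10. purged={b.com}
Op 5: insert a.com -> 10.0.0.2 (expiry=10+9=19). clock=10
Op 6: tick 5 -> clock=15.
Op 7: insert a.com -> 10.0.0.5 (expiry=15+2=17). clock=15
Op 8: tick 13 -> clock=28. purged={a.com}
Op 9: insert b.com -> 10.0.0.4 (expiry=28+12=40). clock=28
Op 10: insert a.com -> 10.0.0.2 (expiry=28+8=36). clock=28
Op 11: tick 7 -> clock=35.
Op 12: insert b.com -> 10.0.0.3 (expiry=35+3=38). clock=35
Op 13: insert b.com -> 10.0.0.3 (expiry=35+11=46). clock=35
lookup a.com: present, ip=10.0.0.2 expiry=36 > clock=35

Answer: 10.0.0.2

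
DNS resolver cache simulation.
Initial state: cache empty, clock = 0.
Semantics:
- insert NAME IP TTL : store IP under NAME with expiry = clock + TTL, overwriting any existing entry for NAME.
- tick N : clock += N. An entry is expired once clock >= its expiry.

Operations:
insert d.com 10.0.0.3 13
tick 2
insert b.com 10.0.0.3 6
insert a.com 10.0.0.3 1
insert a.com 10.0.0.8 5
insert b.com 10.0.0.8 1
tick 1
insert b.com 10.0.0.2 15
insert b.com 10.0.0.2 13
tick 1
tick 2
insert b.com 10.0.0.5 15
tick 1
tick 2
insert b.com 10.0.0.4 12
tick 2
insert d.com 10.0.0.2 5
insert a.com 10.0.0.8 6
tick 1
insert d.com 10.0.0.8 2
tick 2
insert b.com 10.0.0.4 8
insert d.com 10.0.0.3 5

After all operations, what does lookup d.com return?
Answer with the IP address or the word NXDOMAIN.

Answer: 10.0.0.3

Derivation:
Op 1: insert d.com -> 10.0.0.3 (expiry=0+13=13). clock=0
Op 2: tick 2 -> clock=2.
Op 3: insert b.com -> 10.0.0.3 (expiry=2+6=8). clock=2
Op 4: insert a.com -> 10.0.0.3 (expiry=2+1=3). clock=2
Op 5: insert a.com -> 10.0.0.8 (expiry=2+5=7). clock=2
Op 6: insert b.com -> 10.0.0.8 (expiry=2+1=3). clock=2
Op 7: tick 1 -> clock=3. purged={b.com}
Op 8: insert b.com -> 10.0.0.2 (expiry=3+15=18). clock=3
Op 9: insert b.com -> 10.0.0.2 (expiry=3+13=16). clock=3
Op 10: tick 1 -> clock=4.
Op 11: tick 2 -> clock=6.
Op 12: insert b.com -> 10.0.0.5 (expiry=6+15=21). clock=6
Op 13: tick 1 -> clock=7. purged={a.com}
Op 14: tick 2 -> clock=9.
Op 15: insert b.com -> 10.0.0.4 (expiry=9+12=21). clock=9
Op 16: tick 2 -> clock=11.
Op 17: insert d.com -> 10.0.0.2 (expiry=11+5=16). clock=11
Op 18: insert a.com -> 10.0.0.8 (expiry=11+6=17). clock=11
Op 19: tick 1 -> clock=12.
Op 20: insert d.com -> 10.0.0.8 (expiry=12+2=14). clock=12
Op 21: tick 2 -> clock=14. purged={d.com}
Op 22: insert b.com -> 10.0.0.4 (expiry=14+8=22). clock=14
Op 23: insert d.com -> 10.0.0.3 (expiry=14+5=19). clock=14
lookup d.com: present, ip=10.0.0.3 expiry=19 > clock=14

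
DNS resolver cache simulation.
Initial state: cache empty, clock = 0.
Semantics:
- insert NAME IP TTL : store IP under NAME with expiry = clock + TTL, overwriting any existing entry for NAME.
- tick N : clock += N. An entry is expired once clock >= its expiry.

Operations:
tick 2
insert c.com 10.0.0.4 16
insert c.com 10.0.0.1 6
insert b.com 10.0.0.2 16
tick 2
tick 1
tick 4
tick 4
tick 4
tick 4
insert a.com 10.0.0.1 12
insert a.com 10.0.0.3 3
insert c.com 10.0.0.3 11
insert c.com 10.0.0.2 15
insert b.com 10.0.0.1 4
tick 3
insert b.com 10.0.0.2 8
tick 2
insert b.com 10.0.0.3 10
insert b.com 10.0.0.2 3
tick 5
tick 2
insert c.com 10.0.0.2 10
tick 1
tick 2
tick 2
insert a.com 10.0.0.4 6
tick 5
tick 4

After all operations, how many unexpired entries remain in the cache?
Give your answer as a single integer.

Op 1: tick 2 -> clock=2.
Op 2: insert c.com -> 10.0.0.4 (expiry=2+16=18). clock=2
Op 3: insert c.com -> 10.0.0.1 (expiry=2+6=8). clock=2
Op 4: insert b.com -> 10.0.0.2 (expiry=2+16=18). clock=2
Op 5: tick 2 -> clock=4.
Op 6: tick 1 -> clock=5.
Op 7: tick 4 -> clock=9. purged={c.com}
Op 8: tick 4 -> clock=13.
Op 9: tick 4 -> clock=17.
Op 10: tick 4 -> clock=21. purged={b.com}
Op 11: insert a.com -> 10.0.0.1 (expiry=21+12=33). clock=21
Op 12: insert a.com -> 10.0.0.3 (expiry=21+3=24). clock=21
Op 13: insert c.com -> 10.0.0.3 (expiry=21+11=32). clock=21
Op 14: insert c.com -> 10.0.0.2 (expiry=21+15=36). clock=21
Op 15: insert b.com -> 10.0.0.1 (expiry=21+4=25). clock=21
Op 16: tick 3 -> clock=24. purged={a.com}
Op 17: insert b.com -> 10.0.0.2 (expiry=24+8=32). clock=24
Op 18: tick 2 -> clock=26.
Op 19: insert b.com -> 10.0.0.3 (expiry=26+10=36). clock=26
Op 20: insert b.com -> 10.0.0.2 (expiry=26+3=29). clock=26
Op 21: tick 5 -> clock=31. purged={b.com}
Op 22: tick 2 -> clock=33.
Op 23: insert c.com -> 10.0.0.2 (expiry=33+10=43). clock=33
Op 24: tick 1 -> clock=34.
Op 25: tick 2 -> clock=36.
Op 26: tick 2 -> clock=38.
Op 27: insert a.com -> 10.0.0.4 (expiry=38+6=44). clock=38
Op 28: tick 5 -> clock=43. purged={c.com}
Op 29: tick 4 -> clock=47. purged={a.com}
Final cache (unexpired): {} -> size=0

Answer: 0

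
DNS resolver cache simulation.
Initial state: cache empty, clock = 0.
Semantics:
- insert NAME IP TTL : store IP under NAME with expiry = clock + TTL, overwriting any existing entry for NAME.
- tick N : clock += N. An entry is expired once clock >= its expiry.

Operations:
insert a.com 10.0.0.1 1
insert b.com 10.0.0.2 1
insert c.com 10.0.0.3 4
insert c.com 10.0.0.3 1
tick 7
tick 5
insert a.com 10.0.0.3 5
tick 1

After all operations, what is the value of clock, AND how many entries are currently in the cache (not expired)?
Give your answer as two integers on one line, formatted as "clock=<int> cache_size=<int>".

Answer: clock=13 cache_size=1

Derivation:
Op 1: insert a.com -> 10.0.0.1 (expiry=0+1=1). clock=0
Op 2: insert b.com -> 10.0.0.2 (expiry=0+1=1). clock=0
Op 3: insert c.com -> 10.0.0.3 (expiry=0+4=4). clock=0
Op 4: insert c.com -> 10.0.0.3 (expiry=0+1=1). clock=0
Op 5: tick 7 -> clock=7. purged={a.com,b.com,c.com}
Op 6: tick 5 -> clock=12.
Op 7: insert a.com -> 10.0.0.3 (expiry=12+5=17). clock=12
Op 8: tick 1 -> clock=13.
Final clock = 13
Final cache (unexpired): {a.com} -> size=1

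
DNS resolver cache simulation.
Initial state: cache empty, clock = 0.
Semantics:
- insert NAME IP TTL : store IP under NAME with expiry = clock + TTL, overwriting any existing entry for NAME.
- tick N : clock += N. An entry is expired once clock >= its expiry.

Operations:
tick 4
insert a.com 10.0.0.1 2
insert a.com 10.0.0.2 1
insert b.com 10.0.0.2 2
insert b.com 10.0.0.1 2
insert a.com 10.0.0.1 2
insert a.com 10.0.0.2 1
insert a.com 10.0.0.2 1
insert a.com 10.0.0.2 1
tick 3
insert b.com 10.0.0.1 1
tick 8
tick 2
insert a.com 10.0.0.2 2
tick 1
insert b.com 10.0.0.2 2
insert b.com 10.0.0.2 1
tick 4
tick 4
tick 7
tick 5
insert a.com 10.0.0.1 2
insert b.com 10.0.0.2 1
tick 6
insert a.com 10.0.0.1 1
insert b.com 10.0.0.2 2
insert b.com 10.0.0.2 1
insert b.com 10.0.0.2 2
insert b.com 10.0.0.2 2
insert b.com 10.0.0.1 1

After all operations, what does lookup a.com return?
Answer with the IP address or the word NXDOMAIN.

Op 1: tick 4 -> clock=4.
Op 2: insert a.com -> 10.0.0.1 (expiry=4+2=6). clock=4
Op 3: insert a.com -> 10.0.0.2 (expiry=4+1=5). clock=4
Op 4: insert b.com -> 10.0.0.2 (expiry=4+2=6). clock=4
Op 5: insert b.com -> 10.0.0.1 (expiry=4+2=6). clock=4
Op 6: insert a.com -> 10.0.0.1 (expiry=4+2=6). clock=4
Op 7: insert a.com -> 10.0.0.2 (expiry=4+1=5). clock=4
Op 8: insert a.com -> 10.0.0.2 (expiry=4+1=5). clock=4
Op 9: insert a.com -> 10.0.0.2 (expiry=4+1=5). clock=4
Op 10: tick 3 -> clock=7. purged={a.com,b.com}
Op 11: insert b.com -> 10.0.0.1 (expiry=7+1=8). clock=7
Op 12: tick 8 -> clock=15. purged={b.com}
Op 13: tick 2 -> clock=17.
Op 14: insert a.com -> 10.0.0.2 (expiry=17+2=19). clock=17
Op 15: tick 1 -> clock=18.
Op 16: insert b.com -> 10.0.0.2 (expiry=18+2=20). clock=18
Op 17: insert b.com -> 10.0.0.2 (expiry=18+1=19). clock=18
Op 18: tick 4 -> clock=22. purged={a.com,b.com}
Op 19: tick 4 -> clock=26.
Op 20: tick 7 -> clock=33.
Op 21: tick 5 -> clock=38.
Op 22: insert a.com -> 10.0.0.1 (expiry=38+2=40). clock=38
Op 23: insert b.com -> 10.0.0.2 (expiry=38+1=39). clock=38
Op 24: tick 6 -> clock=44. purged={a.com,b.com}
Op 25: insert a.com -> 10.0.0.1 (expiry=44+1=45). clock=44
Op 26: insert b.com -> 10.0.0.2 (expiry=44+2=46). clock=44
Op 27: insert b.com -> 10.0.0.2 (expiry=44+1=45). clock=44
Op 28: insert b.com -> 10.0.0.2 (expiry=44+2=46). clock=44
Op 29: insert b.com -> 10.0.0.2 (expiry=44+2=46). clock=44
Op 30: insert b.com -> 10.0.0.1 (expiry=44+1=45). clock=44
lookup a.com: present, ip=10.0.0.1 expiry=45 > clock=44

Answer: 10.0.0.1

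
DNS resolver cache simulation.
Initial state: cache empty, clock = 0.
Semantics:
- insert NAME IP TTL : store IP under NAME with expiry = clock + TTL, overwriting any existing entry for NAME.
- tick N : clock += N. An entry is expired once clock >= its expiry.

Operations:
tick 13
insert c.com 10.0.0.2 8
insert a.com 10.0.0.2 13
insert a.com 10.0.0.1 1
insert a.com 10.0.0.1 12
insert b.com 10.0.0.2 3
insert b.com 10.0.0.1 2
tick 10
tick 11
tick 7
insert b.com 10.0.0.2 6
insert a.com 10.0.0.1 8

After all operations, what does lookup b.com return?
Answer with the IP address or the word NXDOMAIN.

Op 1: tick 13 -> clock=13.
Op 2: insert c.com -> 10.0.0.2 (expiry=13+8=21). clock=13
Op 3: insert a.com -> 10.0.0.2 (expiry=13+13=26). clock=13
Op 4: insert a.com -> 10.0.0.1 (expiry=13+1=14). clock=13
Op 5: insert a.com -> 10.0.0.1 (expiry=13+12=25). clock=13
Op 6: insert b.com -> 10.0.0.2 (expiry=13+3=16). clock=13
Op 7: insert b.com -> 10.0.0.1 (expiry=13+2=15). clock=13
Op 8: tick 10 -> clock=23. purged={b.com,c.com}
Op 9: tick 11 -> clock=34. purged={a.com}
Op 10: tick 7 -> clock=41.
Op 11: insert b.com -> 10.0.0.2 (expiry=41+6=47). clock=41
Op 12: insert a.com -> 10.0.0.1 (expiry=41+8=49). clock=41
lookup b.com: present, ip=10.0.0.2 expiry=47 > clock=41

Answer: 10.0.0.2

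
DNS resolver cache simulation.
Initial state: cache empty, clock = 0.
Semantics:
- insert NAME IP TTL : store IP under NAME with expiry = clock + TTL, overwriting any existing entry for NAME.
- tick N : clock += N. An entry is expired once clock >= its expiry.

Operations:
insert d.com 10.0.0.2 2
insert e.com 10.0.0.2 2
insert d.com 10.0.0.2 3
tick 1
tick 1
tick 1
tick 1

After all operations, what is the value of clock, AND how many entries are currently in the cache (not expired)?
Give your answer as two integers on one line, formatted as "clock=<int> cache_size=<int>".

Answer: clock=4 cache_size=0

Derivation:
Op 1: insert d.com -> 10.0.0.2 (expiry=0+2=2). clock=0
Op 2: insert e.com -> 10.0.0.2 (expiry=0+2=2). clock=0
Op 3: insert d.com -> 10.0.0.2 (expiry=0+3=3). clock=0
Op 4: tick 1 -> clock=1.
Op 5: tick 1 -> clock=2. purged={e.com}
Op 6: tick 1 -> clock=3. purged={d.com}
Op 7: tick 1 -> clock=4.
Final clock = 4
Final cache (unexpired): {} -> size=0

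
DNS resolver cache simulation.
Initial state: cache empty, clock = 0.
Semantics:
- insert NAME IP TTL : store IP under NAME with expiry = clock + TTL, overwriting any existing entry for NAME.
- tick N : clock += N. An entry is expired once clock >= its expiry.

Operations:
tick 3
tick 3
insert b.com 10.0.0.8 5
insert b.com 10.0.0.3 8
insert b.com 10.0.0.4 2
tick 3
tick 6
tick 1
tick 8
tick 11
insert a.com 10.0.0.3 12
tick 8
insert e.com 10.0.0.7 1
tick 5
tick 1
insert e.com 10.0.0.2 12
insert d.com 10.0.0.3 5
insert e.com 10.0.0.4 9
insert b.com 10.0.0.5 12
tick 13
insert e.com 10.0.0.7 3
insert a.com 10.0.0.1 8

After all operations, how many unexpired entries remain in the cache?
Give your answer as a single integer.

Answer: 2

Derivation:
Op 1: tick 3 -> clock=3.
Op 2: tick 3 -> clock=6.
Op 3: insert b.com -> 10.0.0.8 (expiry=6+5=11). clock=6
Op 4: insert b.com -> 10.0.0.3 (expiry=6+8=14). clock=6
Op 5: insert b.com -> 10.0.0.4 (expiry=6+2=8). clock=6
Op 6: tick 3 -> clock=9. purged={b.com}
Op 7: tick 6 -> clock=15.
Op 8: tick 1 -> clock=16.
Op 9: tick 8 -> clock=24.
Op 10: tick 11 -> clock=35.
Op 11: insert a.com -> 10.0.0.3 (expiry=35+12=47). clock=35
Op 12: tick 8 -> clock=43.
Op 13: insert e.com -> 10.0.0.7 (expiry=43+1=44). clock=43
Op 14: tick 5 -> clock=48. purged={a.com,e.com}
Op 15: tick 1 -> clock=49.
Op 16: insert e.com -> 10.0.0.2 (expiry=49+12=61). clock=49
Op 17: insert d.com -> 10.0.0.3 (expiry=49+5=54). clock=49
Op 18: insert e.com -> 10.0.0.4 (expiry=49+9=58). clock=49
Op 19: insert b.com -> 10.0.0.5 (expiry=49+12=61). clock=49
Op 20: tick 13 -> clock=62. purged={b.com,d.com,e.com}
Op 21: insert e.com -> 10.0.0.7 (expiry=62+3=65). clock=62
Op 22: insert a.com -> 10.0.0.1 (expiry=62+8=70). clock=62
Final cache (unexpired): {a.com,e.com} -> size=2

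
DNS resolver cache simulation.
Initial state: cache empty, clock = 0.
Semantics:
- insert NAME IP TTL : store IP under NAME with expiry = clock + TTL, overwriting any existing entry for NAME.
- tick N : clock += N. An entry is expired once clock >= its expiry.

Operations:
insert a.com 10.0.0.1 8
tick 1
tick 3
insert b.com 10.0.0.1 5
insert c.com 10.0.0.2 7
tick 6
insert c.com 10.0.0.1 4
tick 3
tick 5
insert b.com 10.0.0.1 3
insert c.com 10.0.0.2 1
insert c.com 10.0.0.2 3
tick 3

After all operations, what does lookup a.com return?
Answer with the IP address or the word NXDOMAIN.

Op 1: insert a.com -> 10.0.0.1 (expiry=0+8=8). clock=0
Op 2: tick 1 -> clock=1.
Op 3: tick 3 -> clock=4.
Op 4: insert b.com -> 10.0.0.1 (expiry=4+5=9). clock=4
Op 5: insert c.com -> 10.0.0.2 (expiry=4+7=11). clock=4
Op 6: tick 6 -> clock=10. purged={a.com,b.com}
Op 7: insert c.com -> 10.0.0.1 (expiry=10+4=14). clock=10
Op 8: tick 3 -> clock=13.
Op 9: tick 5 -> clock=18. purged={c.com}
Op 10: insert b.com -> 10.0.0.1 (expiry=18+3=21). clock=18
Op 11: insert c.com -> 10.0.0.2 (expiry=18+1=19). clock=18
Op 12: insert c.com -> 10.0.0.2 (expiry=18+3=21). clock=18
Op 13: tick 3 -> clock=21. purged={b.com,c.com}
lookup a.com: not in cache (expired or never inserted)

Answer: NXDOMAIN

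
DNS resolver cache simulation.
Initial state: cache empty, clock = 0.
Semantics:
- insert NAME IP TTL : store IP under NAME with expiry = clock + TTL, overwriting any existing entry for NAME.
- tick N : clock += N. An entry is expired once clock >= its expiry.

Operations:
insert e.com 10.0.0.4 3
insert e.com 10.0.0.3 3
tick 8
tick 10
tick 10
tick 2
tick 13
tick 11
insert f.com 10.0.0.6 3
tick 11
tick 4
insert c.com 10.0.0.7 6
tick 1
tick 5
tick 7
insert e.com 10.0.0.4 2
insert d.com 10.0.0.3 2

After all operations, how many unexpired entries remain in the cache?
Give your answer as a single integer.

Op 1: insert e.com -> 10.0.0.4 (expiry=0+3=3). clock=0
Op 2: insert e.com -> 10.0.0.3 (expiry=0+3=3). clock=0
Op 3: tick 8 -> clock=8. purged={e.com}
Op 4: tick 10 -> clock=18.
Op 5: tick 10 -> clock=28.
Op 6: tick 2 -> clock=30.
Op 7: tick 13 -> clock=43.
Op 8: tick 11 -> clock=54.
Op 9: insert f.com -> 10.0.0.6 (expiry=54+3=57). clock=54
Op 10: tick 11 -> clock=65. purged={f.com}
Op 11: tick 4 -> clock=69.
Op 12: insert c.com -> 10.0.0.7 (expiry=69+6=75). clock=69
Op 13: tick 1 -> clock=70.
Op 14: tick 5 -> clock=75. purged={c.com}
Op 15: tick 7 -> clock=82.
Op 16: insert e.com -> 10.0.0.4 (expiry=82+2=84). clock=82
Op 17: insert d.com -> 10.0.0.3 (expiry=82+2=84). clock=82
Final cache (unexpired): {d.com,e.com} -> size=2

Answer: 2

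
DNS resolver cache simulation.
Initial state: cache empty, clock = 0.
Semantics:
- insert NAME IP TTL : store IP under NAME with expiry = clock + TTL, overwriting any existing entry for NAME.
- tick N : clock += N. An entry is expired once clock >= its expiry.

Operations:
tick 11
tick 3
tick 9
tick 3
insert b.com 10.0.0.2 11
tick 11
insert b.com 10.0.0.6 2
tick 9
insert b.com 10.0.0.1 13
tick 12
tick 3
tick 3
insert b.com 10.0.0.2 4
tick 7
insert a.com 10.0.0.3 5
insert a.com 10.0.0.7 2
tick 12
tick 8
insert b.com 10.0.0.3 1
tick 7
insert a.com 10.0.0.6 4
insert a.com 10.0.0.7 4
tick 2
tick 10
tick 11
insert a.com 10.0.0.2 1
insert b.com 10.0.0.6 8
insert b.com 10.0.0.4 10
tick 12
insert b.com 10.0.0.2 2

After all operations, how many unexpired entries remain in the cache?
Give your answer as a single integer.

Op 1: tick 11 -> clock=11.
Op 2: tick 3 -> clock=14.
Op 3: tick 9 -> clock=23.
Op 4: tick 3 -> clock=26.
Op 5: insert b.com -> 10.0.0.2 (expiry=26+11=37). clock=26
Op 6: tick 11 -> clock=37. purged={b.com}
Op 7: insert b.com -> 10.0.0.6 (expiry=37+2=39). clock=37
Op 8: tick 9 -> clock=46. purged={b.com}
Op 9: insert b.com -> 10.0.0.1 (expiry=46+13=59). clock=46
Op 10: tick 12 -> clock=58.
Op 11: tick 3 -> clock=61. purged={b.com}
Op 12: tick 3 -> clock=64.
Op 13: insert b.com -> 10.0.0.2 (expiry=64+4=68). clock=64
Op 14: tick 7 -> clock=71. purged={b.com}
Op 15: insert a.com -> 10.0.0.3 (expiry=71+5=76). clock=71
Op 16: insert a.com -> 10.0.0.7 (expiry=71+2=73). clock=71
Op 17: tick 12 -> clock=83. purged={a.com}
Op 18: tick 8 -> clock=91.
Op 19: insert b.com -> 10.0.0.3 (expiry=91+1=92). clock=91
Op 20: tick 7 -> clock=98. purged={b.com}
Op 21: insert a.com -> 10.0.0.6 (expiry=98+4=102). clock=98
Op 22: insert a.com -> 10.0.0.7 (expiry=98+4=102). clock=98
Op 23: tick 2 -> clock=100.
Op 24: tick 10 -> clock=110. purged={a.com}
Op 25: tick 11 -> clock=121.
Op 26: insert a.com -> 10.0.0.2 (expiry=121+1=122). clock=121
Op 27: insert b.com -> 10.0.0.6 (expiry=121+8=129). clock=121
Op 28: insert b.com -> 10.0.0.4 (expiry=121+10=131). clock=121
Op 29: tick 12 -> clock=133. purged={a.com,b.com}
Op 30: insert b.com -> 10.0.0.2 (expiry=133+2=135). clock=133
Final cache (unexpired): {b.com} -> size=1

Answer: 1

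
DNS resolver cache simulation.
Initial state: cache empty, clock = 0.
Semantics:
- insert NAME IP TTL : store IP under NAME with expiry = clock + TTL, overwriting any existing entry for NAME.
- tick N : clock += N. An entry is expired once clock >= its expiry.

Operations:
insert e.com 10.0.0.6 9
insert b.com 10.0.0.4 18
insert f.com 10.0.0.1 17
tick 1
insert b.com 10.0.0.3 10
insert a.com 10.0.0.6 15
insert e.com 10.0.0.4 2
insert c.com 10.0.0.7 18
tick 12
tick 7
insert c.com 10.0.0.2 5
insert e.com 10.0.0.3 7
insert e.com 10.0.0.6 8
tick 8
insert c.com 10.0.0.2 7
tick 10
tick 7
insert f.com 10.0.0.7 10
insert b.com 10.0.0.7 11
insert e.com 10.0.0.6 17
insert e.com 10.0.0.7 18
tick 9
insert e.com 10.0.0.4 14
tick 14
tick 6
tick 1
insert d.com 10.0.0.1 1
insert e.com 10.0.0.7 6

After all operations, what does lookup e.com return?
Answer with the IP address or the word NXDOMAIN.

Op 1: insert e.com -> 10.0.0.6 (expiry=0+9=9). clock=0
Op 2: insert b.com -> 10.0.0.4 (expiry=0+18=18). clock=0
Op 3: insert f.com -> 10.0.0.1 (expiry=0+17=17). clock=0
Op 4: tick 1 -> clock=1.
Op 5: insert b.com -> 10.0.0.3 (expiry=1+10=11). clock=1
Op 6: insert a.com -> 10.0.0.6 (expiry=1+15=16). clock=1
Op 7: insert e.com -> 10.0.0.4 (expiry=1+2=3). clock=1
Op 8: insert c.com -> 10.0.0.7 (expiry=1+18=19). clock=1
Op 9: tick 12 -> clock=13. purged={b.com,e.com}
Op 10: tick 7 -> clock=20. purged={a.com,c.com,f.com}
Op 11: insert c.com -> 10.0.0.2 (expiry=20+5=25). clock=20
Op 12: insert e.com -> 10.0.0.3 (expiry=20+7=27). clock=20
Op 13: insert e.com -> 10.0.0.6 (expiry=20+8=28). clock=20
Op 14: tick 8 -> clock=28. purged={c.com,e.com}
Op 15: insert c.com -> 10.0.0.2 (expiry=28+7=35). clock=28
Op 16: tick 10 -> clock=38. purged={c.com}
Op 17: tick 7 -> clock=45.
Op 18: insert f.com -> 10.0.0.7 (expiry=45+10=55). clock=45
Op 19: insert b.com -> 10.0.0.7 (expiry=45+11=56). clock=45
Op 20: insert e.com -> 10.0.0.6 (expiry=45+17=62). clock=45
Op 21: insert e.com -> 10.0.0.7 (expiry=45+18=63). clock=45
Op 22: tick 9 -> clock=54.
Op 23: insert e.com -> 10.0.0.4 (expiry=54+14=68). clock=54
Op 24: tick 14 -> clock=68. purged={b.com,e.com,f.com}
Op 25: tick 6 -> clock=74.
Op 26: tick 1 -> clock=75.
Op 27: insert d.com -> 10.0.0.1 (expiry=75+1=76). clock=75
Op 28: insert e.com -> 10.0.0.7 (expiry=75+6=81). clock=75
lookup e.com: present, ip=10.0.0.7 expiry=81 > clock=75

Answer: 10.0.0.7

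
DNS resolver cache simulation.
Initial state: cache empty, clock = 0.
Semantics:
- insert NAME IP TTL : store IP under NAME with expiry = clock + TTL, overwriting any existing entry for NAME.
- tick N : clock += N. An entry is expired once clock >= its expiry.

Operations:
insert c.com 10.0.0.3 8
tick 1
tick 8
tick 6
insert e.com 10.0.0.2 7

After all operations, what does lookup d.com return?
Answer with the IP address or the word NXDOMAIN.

Answer: NXDOMAIN

Derivation:
Op 1: insert c.com -> 10.0.0.3 (expiry=0+8=8). clock=0
Op 2: tick 1 -> clock=1.
Op 3: tick 8 -> clock=9. purged={c.com}
Op 4: tick 6 -> clock=15.
Op 5: insert e.com -> 10.0.0.2 (expiry=15+7=22). clock=15
lookup d.com: not in cache (expired or never inserted)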